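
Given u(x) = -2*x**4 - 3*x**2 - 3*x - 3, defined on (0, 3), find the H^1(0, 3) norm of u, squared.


||u||_{H^1}^2 = 2928609/70

The H^1 norm (squared) on an interval (0, L) is
  ||u||_{H^1}^2 = ∫_0^L u(x)^2 dx + ∫_0^L u'(x)^2 dx.
Compute u'(x) = -8*x**3 - 6*x - 3.
Then u(x)^2 = 4*x**8 + 12*x**6 + 12*x**5 + 21*x**4 + 18*x**3 + 27*x**2 + 18*x + 9 and u'(x)^2 = 64*x**6 + 96*x**4 + 48*x**3 + 36*x**2 + 36*x + 9.
Integrate each monomial from 0 to 3 using ∫_0^3 c·x^n dx = c·3^(n+1)/(n+1):
  ∫_0^3 u(x)^2 dx = ∫_0^3 (4*x^8 + 12*x^6 + 12*x^5 + 21*x^4 + 18*x^3 + 27*x^2 + 18*x + 9) dx. Term by term:
    ∫_0^3 4*x^8 dx = 8748;  ∫_0^3 12*x^6 dx = 26244/7;  ∫_0^3 12*x^5 dx = 1458;
    ∫_0^3 21*x^4 dx = 5103/5;  ∫_0^3 18*x^3 dx = 729/2;  ∫_0^3 27*x^2 dx = 243;
    ∫_0^3 18*x dx = 81;  ∫_0^3 9 dx = 27.
  Sum: 8748 + 26244/7 + 1458 + 5103/5 + 729/2 + 243 + 81 + 27 = 1098387/70.
  ∫_0^3 u'(x)^2 dx = ∫_0^3 (64*x^6 + 96*x^4 + 48*x^3 + 36*x^2 + 36*x + 9) dx. Term by term:
    ∫_0^3 64*x^6 dx = 139968/7;  ∫_0^3 96*x^4 dx = 23328/5;  ∫_0^3 48*x^3 dx = 972;
    ∫_0^3 36*x^2 dx = 324;  ∫_0^3 36*x dx = 162;  ∫_0^3 9 dx = 27.
  Sum: 139968/7 + 23328/5 + 972 + 324 + 162 + 27 = 915111/35.
Adding: ||u||_{H^1}^2 = 1098387/70 + 915111/35 = 2928609/70.


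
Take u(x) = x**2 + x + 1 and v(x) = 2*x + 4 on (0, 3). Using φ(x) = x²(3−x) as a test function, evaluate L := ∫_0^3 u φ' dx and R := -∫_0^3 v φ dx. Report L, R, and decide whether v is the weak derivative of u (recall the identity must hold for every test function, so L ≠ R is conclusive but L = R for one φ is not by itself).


LHS = -621/20, RHS = -513/10. No, v is not the weak derivative of u.

u(x) = x**2 + x + 1, classical derivative u'(x) = 2*x + 1.
φ(x) = x²(3−x), so φ'(x) = 3*x*(2 - x).
Note φ(0) = φ(3) = 0, so the boundary term u·φ vanishes.
LHS = ∫_0^3 u(x) φ'(x) dx = ∫_0^3 (-3*x^4 + 3*x^3 + 3*x^2 + 6*x) dx. Term by term:
  ∫_0^3 -3*x^4 dx = -729/5;  ∫_0^3 3*x^3 dx = 243/4;  ∫_0^3 3*x^2 dx = 27;
  ∫_0^3 6*x dx = 27.
Sum: -729/5 + 243/4 + 27 + 27 = -621/20.
So LHS = -621/20.
∫_0^3 v(x) φ(x) dx = ∫_0^3 (-2*x^4 + 2*x^3 + 12*x^2) dx. Term by term:
  ∫_0^3 -2*x^4 dx = -486/5;  ∫_0^3 2*x^3 dx = 81/2;  ∫_0^3 12*x^2 dx = 108.
Sum: -486/5 + 81/2 + 108 = 513/10.
So RHS = -∫_0^3 v(x) φ(x) dx = -513/10.
LHS − RHS = 81/4 ≠ 0, so the identity fails.
(For a valid weak derivative the identity must hold for EVERY test function, in particular this one. The failure shows v is NOT the weak derivative of u.)
Correct weak derivative would be u'(x) = 2*x + 1.


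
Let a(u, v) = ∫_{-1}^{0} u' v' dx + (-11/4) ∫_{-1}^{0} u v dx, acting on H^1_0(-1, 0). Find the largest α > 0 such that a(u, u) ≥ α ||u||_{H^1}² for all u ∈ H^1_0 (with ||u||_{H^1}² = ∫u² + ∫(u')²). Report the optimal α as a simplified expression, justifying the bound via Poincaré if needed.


α = (-11/4 + π^2)/(1 + π^2)

Coercivity of a(·,·) on H^1_0(-1, 0) means a(u, u) ≥ α ||u||_{H^1}² for every u ∈ H^1_0.
The interval has length L = 1, and Poincaré/coercivity depend only on L. Here a(u, u) = ∫(u')² + (-11/4)·∫u².
Here c = -11/4 < 0 with |c| < (π/L)² = π^2, so coercivity still holds. The condition a(u,u) ≥ α||u||_{H^1}² reads (1−α)∫(u')² ≥ (α−c)∫u². Any admissible α is ≤ 1 (rapidly oscillating u have ∫u²/∫(u')² → 0), and α = 1 would force 0 ≥ (1−c)∫u², impossible since c < 1; so 1−α > 0. By the sharp Poincaré inequality on H^1_0 of an interval of length L, ∫(u')² ≥ (π/L)²∫u² with equality for the first sine mode sin(π(x−x₀)/L) (x₀ the left endpoint), so the inequality holds for all u iff (1−α)(π/L)² ≥ α − c, i.e. α ≤ ((π/L)² + c)/((π/L)² + 1) = (1 + c(L/π)²)/(1 + (L/π)²). (Direct route, valid since c ≤ 0: Poincaré gives c∫u² ≥ c(L/π)²∫(u')², so a(u,u) ≥ (1 + c(L/π)²)∫(u')², while ||u||_{H^1}² ≤ (1 + (L/π)²)∫(u')²; dividing yields the same α.) With (π/L)² = π^2 and c = -11/4, the largest admissible constant is α = ((π/L)² + c)/((π/L)² + 1).
Simplifying, α = (-11/4 + π^2)/(1 + π^2).


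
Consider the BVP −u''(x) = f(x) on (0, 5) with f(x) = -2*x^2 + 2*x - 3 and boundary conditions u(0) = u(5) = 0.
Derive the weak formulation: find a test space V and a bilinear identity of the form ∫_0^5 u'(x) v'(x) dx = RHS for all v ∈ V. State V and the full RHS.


V = H^1_0(0, 5) (so v(0) = v(5) = 0); weak form: ∫_0^5 u'v' dx = ∫_0^5 (-2*x^2 + 2*x - 3) v dx for all v ∈ V.

Multiply both sides by a test function v and integrate from 0 to 5:
  ∫_0^5 −u''(x) v(x) dx = ∫_0^5 f(x) v(x) dx.
Integrate the LHS by parts once:
  ∫_0^5 −u'' v dx = −[u'(x) v(x)]_0^5 + ∫_0^5 u'(x) v'(x) dx.
Thus ∫_0^5 u'(x) v'(x) dx = ∫_0^5 f(x) v(x) dx + [u'(x) v(x)]_0^5.
Choose V so that boundary terms are either known or forced to vanish.
u is Dirichlet: u(0) = u(5) = 0. Let V = H^1_0(0, 5); then v(0) = v(5) = 0, and [u' v]_0^5 = 0.
Weak formulation: find u (satisfying any essential BC) such that ∫_0^5 u'(x) v'(x) dx = ∫_0^5 f v dx for all v ∈ V.
Substituting f(x) = -2*x^2 + 2*x - 3, the right-hand side is ∫_0^5 (-2*x^2 + 2*x - 3) v dx.


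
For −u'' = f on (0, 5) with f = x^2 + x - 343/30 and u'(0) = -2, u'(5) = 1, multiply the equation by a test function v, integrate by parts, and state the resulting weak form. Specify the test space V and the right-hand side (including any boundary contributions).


V = H^1(0, 5) (v unrestricted at boundary; u is determined up to an additive constant); weak form: ∫_0^5 u'v' dx = ∫_0^5 (x^2 + x - 343/30) v dx + v(5) + 2·v(0) for all v ∈ V.

Multiply both sides by a test function v and integrate from 0 to 5:
  ∫_0^5 −u''(x) v(x) dx = ∫_0^5 f(x) v(x) dx.
Integrate the LHS by parts once:
  ∫_0^5 −u'' v dx = −[u'(x) v(x)]_0^5 + ∫_0^5 u'(x) v'(x) dx.
Thus ∫_0^5 u'(x) v'(x) dx = ∫_0^5 f(x) v(x) dx + [u'(x) v(x)]_0^5.
Choose V so that boundary terms are either known or forced to vanish.
u has inhomogeneous Neumann u'(0) = -2, u'(5) = 1. [u' v]_0^5 = (1)·v(5) − (-2)·v(0) = v(5) + 2·v(0). Take V = H^1(0, 5); boundary term becomes part of RHS.
Weak formulation: find u (satisfying any essential BC) such that ∫_0^5 u'(x) v'(x) dx = ∫_0^5 f v dx + v(5) + 2·v(0) for all v ∈ V (Neumann data are natural BCs: they enter the RHS as boundary terms).
Substituting f(x) = x^2 + x - 343/30, the right-hand side is ∫_0^5 (x^2 + x - 343/30) v dx + v(5) + 2·v(0).
Compatibility check (pure Neumann): taking v ≡ 1 ∈ V gives 0 = ∫_0^5 f dx + (1) − (-2), i.e. ∫_0^5 f dx must equal u'(0) − u'(5) = -3. Indeed ∫_0^5 (x^2 + x - 343/30) dx = -3, so the data are compatible. The solution is then unique only up to an additive constant (fix it e.g. by requiring ∫_0^5 u dx = 0).


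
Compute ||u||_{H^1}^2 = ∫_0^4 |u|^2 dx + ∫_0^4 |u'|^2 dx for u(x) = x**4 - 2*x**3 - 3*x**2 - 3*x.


||u||_{H^1}^2 = 385844/45

The H^1 norm (squared) on an interval (0, L) is
  ||u||_{H^1}^2 = ∫_0^L u(x)^2 dx + ∫_0^L u'(x)^2 dx.
Compute u'(x) = 4*x**3 - 6*x**2 - 6*x - 3.
Then u(x)^2 = x**8 - 4*x**7 - 2*x**6 + 6*x**5 + 21*x**4 + 18*x**3 + 9*x**2 and u'(x)^2 = 16*x**6 - 48*x**5 - 12*x**4 + 48*x**3 + 72*x**2 + 36*x + 9.
Integrate each monomial from 0 to 4 using ∫_0^4 c·x^n dx = c·4^(n+1)/(n+1):
  ∫_0^4 u(x)^2 dx = ∫_0^4 (x^8 - 4*x^7 - 2*x^6 + 6*x^5 + 21*x^4 + 18*x^3 + 9*x^2) dx. Term by term:
    ∫_0^4 x^8 dx = 262144/9;  ∫_0^4 -4*x^7 dx = -32768;  ∫_0^4 -2*x^6 dx = -32768/7;
    ∫_0^4 6*x^5 dx = 4096;  ∫_0^4 21*x^4 dx = 21504/5;  ∫_0^4 18*x^3 dx = 1152;
    ∫_0^4 9*x^2 dx = 192.
  Sum: 262144/9 − 32768 − 32768/7 + 4096 + 21504/5 + 1152 + 192 = 446912/315.
  ∫_0^4 u'(x)^2 dx = ∫_0^4 (16*x^6 - 48*x^5 - 12*x^4 + 48*x^3 + 72*x^2 + 36*x + 9) dx. Term by term:
    ∫_0^4 16*x^6 dx = 262144/7;  ∫_0^4 -48*x^5 dx = -32768;  ∫_0^4 -12*x^4 dx = -12288/5;
    ∫_0^4 48*x^3 dx = 3072;  ∫_0^4 72*x^2 dx = 1536;  ∫_0^4 36*x dx = 288;
    ∫_0^4 9 dx = 36.
  Sum: 262144/7 − 32768 − 12288/5 + 3072 + 1536 + 288 + 36 = 250444/35.
Adding: ||u||_{H^1}^2 = 446912/315 + 250444/35 = 385844/45.


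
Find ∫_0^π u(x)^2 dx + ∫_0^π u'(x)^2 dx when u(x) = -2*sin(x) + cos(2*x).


||u||_{H^1(0,π)}^2 = 40/3 + 13*π/2

u'(x) = -2*sin(2*x) - 2*cos(x).
Expand u² and (u')² and integrate term by term on (0, π), using: for integers n ≥ 1, ∫_0^π sin²(nx) dx = ∫_0^π cos²(nx) dx = π/2; for n ≠ n', ∫_0^π sin(nx)sin(n'x) dx = ∫_0^π cos(nx)cos(n'x) dx = 0; and by product-to-sum, ∫_0^π sin(nx)cos(n'x) dx = ½∫_0^π [sin((n+n')x) + sin((n−n')x)] dx, which is 0 when n+n' is even and 2n/(n²−n'²) when n+n' is odd (it need not vanish on (0, π)).
  u² squared terms: (-2)²·∫sin(x)² dx = 4·π/2 = 2*π;  (1)²·∫cos(2x)² dx = 1·π/2 = π/2.
  u² cross terms: 2·(-2)·(1)·∫sin(x)·cos(2x) dx = -4·(-2/3) = 8/3.
  So ∫_0^π u² dx = 2*π + π/2 + 8/3 = 8/3 + 5*π/2.
  (u')² squared terms: (-2)²·∫cos(x)² dx = 4·π/2 = 2*π;  (-2)²·∫sin(2x)² dx = 4·π/2 = 2*π.
  (u')² cross terms: 2·(-2)·(-2)·∫cos(x)·sin(2x) dx = 8·(4/3) = 32/3.
  So ∫_0^π (u')² dx = 2*π + 2*π + 32/3 = 32/3 + 4*π.
||u||_{H^1}^2 = (8/3 + 5*π/2) + (32/3 + 4*π) = 40/3 + 13*π/2.


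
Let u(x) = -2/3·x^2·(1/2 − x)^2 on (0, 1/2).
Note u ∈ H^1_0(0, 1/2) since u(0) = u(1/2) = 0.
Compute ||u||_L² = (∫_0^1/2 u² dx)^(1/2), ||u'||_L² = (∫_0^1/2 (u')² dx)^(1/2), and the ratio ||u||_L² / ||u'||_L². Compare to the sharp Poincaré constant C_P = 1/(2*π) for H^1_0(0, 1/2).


||u||_L² / ||u'||_L² = sqrt(3)/12 < C_P = 1/(2*π).

u(x) = -2/3·x^2·(1/2 − x)^2, so u'(x) = x*(-8*x^2 + 6*x - 1)/3.
u(x) = -2/3·x^2·(1/2 − x)^2 vanishes at x = 0 and x = 1/2, so u ∈ H^1_0(0, 1/2). Differentiate via the product rule and integrate the resulting polynomials term by term.
  ∫_0^1/2 u² dx = ∫_0^1/2 (4*x^8/9 - 8*x^7/9 + 2*x^6/3 - 2*x^5/9 + x^4/36) dx. Term by term:
    ∫_0^1/2 4*x^8/9 dx = 1/10368;  ∫_0^1/2 -8*x^7/9 dx = -1/2304;  ∫_0^1/2 2*x^6/3 dx = 1/1344;
    ∫_0^1/2 -2*x^5/9 dx = -1/1728;  ∫_0^1/2 x^4/36 dx = 1/5760.
  Sum: 1/10368 − 1/2304 + 1/1344 − 1/1728 + 1/5760 = 1/725760.
  ∫_0^1/2 (u')² dx = ∫_0^1/2 (64*x^6/9 - 32*x^5/3 + 52*x^4/9 - 4*x^3/3 + x^2/9) dx. Term by term:
    ∫_0^1/2 64*x^6/9 dx = 1/126;  ∫_0^1/2 -32*x^5/3 dx = -1/36;  ∫_0^1/2 52*x^4/9 dx = 13/360;
    ∫_0^1/2 -4*x^3/3 dx = -1/48;  ∫_0^1/2 x^2/9 dx = 1/216.
  Sum: 1/126 − 1/36 + 13/360 − 1/48 + 1/216 = 1/15120.
∫_0^1/2 u² dx = 1/725760, so ||u||_L² = sqrt(35)/5040.
∫_0^1/2 (u')² dx = 1/15120, so ||u'||_L² = sqrt(105)/1260.
Ratio ||u||_L² / ||u'||_L² = sqrt(3)/12.
Sharp Poincaré constant on H^1_0(0, 1/2) is C_P = L/π = 1/(2*π), achieved by sin(2*π·x).
A polynomial bump cannot attain the sharp Poincaré constant (only the first sine eigenfunction does), so the ratio is strictly less than C_P, consistent with ||u||_L² ≤ C_P ||u'||_L².


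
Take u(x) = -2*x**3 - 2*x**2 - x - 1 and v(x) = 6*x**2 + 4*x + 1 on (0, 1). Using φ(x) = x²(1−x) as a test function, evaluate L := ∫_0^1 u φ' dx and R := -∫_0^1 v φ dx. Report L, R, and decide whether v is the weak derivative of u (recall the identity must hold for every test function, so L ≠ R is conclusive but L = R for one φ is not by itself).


LHS = 29/60, RHS = -29/60. No, v is not the weak derivative of u.

u(x) = -2*x**3 - 2*x**2 - x - 1, classical derivative u'(x) = -6*x**2 - 4*x - 1.
φ(x) = x²(1−x), so φ'(x) = x*(2 - 3*x).
Note φ(0) = φ(1) = 0, so the boundary term u·φ vanishes.
LHS = ∫_0^1 u(x) φ'(x) dx = ∫_0^1 (6*x^5 + 2*x^4 - x^3 + x^2 - 2*x) dx. Term by term:
  ∫_0^1 6*x^5 dx = 1;  ∫_0^1 2*x^4 dx = 2/5;  ∫_0^1 -x^3 dx = -1/4;
  ∫_0^1 x^2 dx = 1/3;  ∫_0^1 -2*x dx = -1.
Sum: 1 + 2/5 − 1/4 + 1/3 − 1 = 29/60.
So LHS = 29/60.
∫_0^1 v(x) φ(x) dx = ∫_0^1 (-6*x^5 + 2*x^4 + 3*x^3 + x^2) dx. Term by term:
  ∫_0^1 -6*x^5 dx = -1;  ∫_0^1 2*x^4 dx = 2/5;  ∫_0^1 3*x^3 dx = 3/4;
  ∫_0^1 x^2 dx = 1/3.
Sum: -1 + 2/5 + 3/4 + 1/3 = 29/60.
So RHS = -∫_0^1 v(x) φ(x) dx = -29/60.
LHS − RHS = 29/30 ≠ 0, so the identity fails.
(For a valid weak derivative the identity must hold for EVERY test function, in particular this one. The failure shows v is NOT the weak derivative of u.)
Correct weak derivative would be u'(x) = -6*x**2 - 4*x - 1.


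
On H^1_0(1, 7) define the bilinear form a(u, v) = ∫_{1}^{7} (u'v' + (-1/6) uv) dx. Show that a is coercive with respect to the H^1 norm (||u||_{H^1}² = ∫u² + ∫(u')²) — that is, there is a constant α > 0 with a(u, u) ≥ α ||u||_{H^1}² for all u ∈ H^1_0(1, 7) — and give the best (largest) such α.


α = (-6 + π^2)/(π^2 + 36)

Coercivity of a(·,·) on H^1_0(1, 7) means a(u, u) ≥ α ||u||_{H^1}² for every u ∈ H^1_0.
The interval has length L = 6, and Poincaré/coercivity depend only on L. Here a(u, u) = ∫(u')² + (-1/6)·∫u².
Here c = -1/6 < 0 with |c| < (π/L)² = π^2/36, so coercivity still holds. The condition a(u,u) ≥ α||u||_{H^1}² reads (1−α)∫(u')² ≥ (α−c)∫u². Any admissible α is ≤ 1 (rapidly oscillating u have ∫u²/∫(u')² → 0), and α = 1 would force 0 ≥ (1−c)∫u², impossible since c < 1; so 1−α > 0. By the sharp Poincaré inequality on H^1_0 of an interval of length L, ∫(u')² ≥ (π/L)²∫u² with equality for the first sine mode sin(π(x−x₀)/L) (x₀ the left endpoint), so the inequality holds for all u iff (1−α)(π/L)² ≥ α − c, i.e. α ≤ ((π/L)² + c)/((π/L)² + 1) = (1 + c(L/π)²)/(1 + (L/π)²). (Direct route, valid since c ≤ 0: Poincaré gives c∫u² ≥ c(L/π)²∫(u')², so a(u,u) ≥ (1 + c(L/π)²)∫(u')², while ||u||_{H^1}² ≤ (1 + (L/π)²)∫(u')²; dividing yields the same α.) With (π/L)² = π^2/36 and c = -1/6, the largest admissible constant is α = ((π/L)² + c)/((π/L)² + 1).
Simplifying, α = (-6 + π^2)/(π^2 + 36).


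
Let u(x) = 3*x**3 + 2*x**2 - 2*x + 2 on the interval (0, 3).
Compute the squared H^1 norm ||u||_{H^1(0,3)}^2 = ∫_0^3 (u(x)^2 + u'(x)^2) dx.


||u||_{H^1}^2 = 322023/35

The H^1 norm (squared) on an interval (0, L) is
  ||u||_{H^1}^2 = ∫_0^L u(x)^2 dx + ∫_0^L u'(x)^2 dx.
Compute u'(x) = 9*x**2 + 4*x - 2.
Then u(x)^2 = 9*x**6 + 12*x**5 - 8*x**4 + 4*x**3 + 12*x**2 - 8*x + 4 and u'(x)^2 = 81*x**4 + 72*x**3 - 20*x**2 - 16*x + 4.
Integrate each monomial from 0 to 3 using ∫_0^3 c·x^n dx = c·3^(n+1)/(n+1):
  ∫_0^3 u(x)^2 dx = ∫_0^3 (9*x^6 + 12*x^5 - 8*x^4 + 4*x^3 + 12*x^2 - 8*x + 4) dx. Term by term:
    ∫_0^3 9*x^6 dx = 19683/7;  ∫_0^3 12*x^5 dx = 1458;  ∫_0^3 -8*x^4 dx = -1944/5;
    ∫_0^3 4*x^3 dx = 81;  ∫_0^3 12*x^2 dx = 108;  ∫_0^3 -8*x dx = -36;
    ∫_0^3 4 dx = 12.
  Sum: 19683/7 + 1458 − 1944/5 + 81 + 108 − 36 + 12 = 141612/35.
  ∫_0^3 u'(x)^2 dx = ∫_0^3 (81*x^4 + 72*x^3 - 20*x^2 - 16*x + 4) dx. Term by term:
    ∫_0^3 81*x^4 dx = 19683/5;  ∫_0^3 72*x^3 dx = 1458;  ∫_0^3 -20*x^2 dx = -180;
    ∫_0^3 -16*x dx = -72;  ∫_0^3 4 dx = 12.
  Sum: 19683/5 + 1458 − 180 − 72 + 12 = 25773/5.
Adding: ||u||_{H^1}^2 = 141612/35 + 25773/5 = 322023/35.


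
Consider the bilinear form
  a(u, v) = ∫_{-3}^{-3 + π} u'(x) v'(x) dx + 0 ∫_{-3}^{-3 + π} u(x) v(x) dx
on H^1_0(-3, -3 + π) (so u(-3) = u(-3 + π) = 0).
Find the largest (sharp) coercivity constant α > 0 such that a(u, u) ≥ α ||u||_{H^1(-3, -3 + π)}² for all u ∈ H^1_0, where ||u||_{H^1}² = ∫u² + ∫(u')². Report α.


α = 1/2

Coercivity of a(·,·) on H^1_0(-3, -3 + π) means a(u, u) ≥ α ||u||_{H^1}² for every u ∈ H^1_0.
The interval has length L = π, and Poincaré/coercivity depend only on L. Here a(u, u) = ∫(u')² + (0)·∫u².
Here c = 0, so a(u,u) = ∫(u')² alone. The condition a(u,u) ≥ α||u||_{H^1}² reads (1−α)∫(u')² ≥ (α−c)∫u². Any admissible α is ≤ 1 (rapidly oscillating u have ∫u²/∫(u')² → 0), and α = 1 would force 0 ≥ (1−c)∫u², impossible since c < 1; so 1−α > 0. By the sharp Poincaré inequality on H^1_0 of an interval of length L, ∫(u')² ≥ (π/L)²∫u² with equality for the first sine mode sin(π(x−x₀)/L) (x₀ the left endpoint), so the inequality holds for all u iff (1−α)(π/L)² ≥ α − c, i.e. α ≤ ((π/L)² + c)/((π/L)² + 1) = (1 + c(L/π)²)/(1 + (L/π)²). (Direct route, valid since c ≤ 0: Poincaré gives c∫u² ≥ c(L/π)²∫(u')², so a(u,u) ≥ (1 + c(L/π)²)∫(u')², while ||u||_{H^1}² ≤ (1 + (L/π)²)∫(u')²; dividing yields the same α.) With (π/L)² = 1 and c = 0, the largest admissible constant is α = ((π/L)² + c)/((π/L)² + 1).
Simplifying, α = 1/2.


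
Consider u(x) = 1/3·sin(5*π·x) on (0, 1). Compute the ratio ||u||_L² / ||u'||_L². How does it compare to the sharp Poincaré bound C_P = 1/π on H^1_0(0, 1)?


||u||_L² / ||u'||_L² = 1/(5*π) < C_P = 1/π.

u(x) = 1/3·sin(5*π·x), so u'(x) = 5*π*cos(5*π*x)/3.
Writing u(x) = A·sin(kπx/L) with A = 1/3 and k = 5, use ∫_0^L sin²(kπx/L) dx = L/2 and ∫_0^L cos²(kπx/L) dx = L/2.
u² = 1/9·sin²(5*π·x) and (u')² = 25*π^2/9·cos²(5*π·x), and each of sin², cos² integrates to L/2 = 1/2 over (0, 1).
∫_0^1 u² dx = 1/18, so ||u||_L² = sqrt(2)/6.
∫_0^1 (u')² dx = 25*π^2/18, so ||u'||_L² = 5*sqrt(2)*π/6.
Ratio ||u||_L² / ||u'||_L² = 1/(5*π).
Sharp Poincaré constant on H^1_0(0, 1) is C_P = L/π = 1/π, achieved by sin(π·x).
This is the k = 5 harmonic; the ratio L/(kπ) is strictly less than C_P = L/π, consistent with the sharp inequality ||u||_L² ≤ C_P ||u'||_L².


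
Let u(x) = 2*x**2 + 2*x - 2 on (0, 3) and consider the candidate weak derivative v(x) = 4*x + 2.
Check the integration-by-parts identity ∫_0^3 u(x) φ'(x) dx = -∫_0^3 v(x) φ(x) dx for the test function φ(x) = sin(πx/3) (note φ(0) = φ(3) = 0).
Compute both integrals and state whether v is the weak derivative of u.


LHS = -48/π, RHS = -48/π. Yes, v = u' weakly.

u(x) = 2*x**2 + 2*x - 2, classical derivative u'(x) = 4*x + 2.
φ(x) = sin(πx/3), so φ'(x) = π*cos(π*x/3)/3.
Note φ(0) = φ(3) = 0, so the boundary term u·φ vanishes.
LHS = ∫_0^3 u(x) φ'(x) dx = ∫_0^3 (2*π*x^2*cos(π*x/3)/3 + 2*π*x*cos(π*x/3)/3 - 2*π*cos(π*x/3)/3) dx. Term by term:
  ∫_0^3 -2*π*cos(π*x/3)/3 dx = 0;  ∫_0^3 2*π*x*cos(π*x/3)/3 dx = -12/π;  ∫_0^3 2*π*x^2*cos(π*x/3)/3 dx = -36/π.
Sum: 0 − 12/π − 36/π = -48/π.
So LHS = -48/π.
∫_0^3 v(x) φ(x) dx = ∫_0^3 (4*x*sin(π*x/3) + 2*sin(π*x/3)) dx. Term by term:
  ∫_0^3 2*sin(π*x/3) dx = 12/π;  ∫_0^3 4*x*sin(π*x/3) dx = 36/π.
Sum: 12/π + 36/π = 48/π.
So RHS = -∫_0^3 v(x) φ(x) dx = -48/π.
LHS = RHS, so the identity holds for this test φ.
Moreover u is smooth here and v(x) = u'(x) = 4*x + 2 pointwise, so the identity holds for every test function. Hence v is the weak derivative of u.


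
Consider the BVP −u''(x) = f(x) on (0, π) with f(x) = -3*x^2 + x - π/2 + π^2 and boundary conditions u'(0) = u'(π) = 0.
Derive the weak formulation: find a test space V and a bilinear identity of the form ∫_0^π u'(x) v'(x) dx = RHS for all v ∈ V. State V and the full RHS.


V = H^1(0, π) (no boundary constraint on v; u is determined up to an additive constant); weak form: ∫_0^π u'v' dx = ∫_0^π (-3*x^2 + x - π/2 + π^2) v dx for all v ∈ V.

Multiply both sides by a test function v and integrate from 0 to π:
  ∫_0^π −u''(x) v(x) dx = ∫_0^π f(x) v(x) dx.
Integrate the LHS by parts once:
  ∫_0^π −u'' v dx = −[u'(x) v(x)]_0^π + ∫_0^π u'(x) v'(x) dx.
Thus ∫_0^π u'(x) v'(x) dx = ∫_0^π f(x) v(x) dx + [u'(x) v(x)]_0^π.
Choose V so that boundary terms are either known or forced to vanish.
u has homogeneous Neumann: u'(0) = u'(π) = 0. So [u' v]_0^π = 0·v(π) − 0·v(0) = 0 for any v; take V = H^1(0, π).
Weak formulation: find u (satisfying any essential BC) such that ∫_0^π u'(x) v'(x) dx = ∫_0^π f v dx for all v ∈ V (homogeneous Neumann, so boundary terms vanish).
Substituting f(x) = -3*x^2 + x - π/2 + π^2, the right-hand side is ∫_0^π (-3*x^2 + x - π/2 + π^2) v dx.
Compatibility check (pure Neumann): taking v ≡ 1 ∈ V gives 0 = ∫_0^π f dx + (0) − (0), i.e. ∫_0^π f dx must equal u'(0) − u'(π) = 0. Indeed ∫_0^π (-3*x^2 + x - π/2 + π^2) dx = 0, so the data are compatible. The solution is then unique only up to an additive constant (fix it e.g. by requiring ∫_0^π u dx = 0).


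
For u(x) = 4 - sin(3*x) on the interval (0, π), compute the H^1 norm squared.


||u||_{H^1(0,π)}^2 = -16/3 + 21*π

u'(x) = -3*cos(3*x).
Expand u² and (u')² and integrate term by term on (0, π), using: for integers n ≥ 1, ∫_0^π sin²(nx) dx = ∫_0^π cos²(nx) dx = π/2; for n ≠ n', ∫_0^π sin(nx)sin(n'x) dx = ∫_0^π cos(nx)cos(n'x) dx = 0; and by product-to-sum, ∫_0^π sin(nx)cos(n'x) dx = ½∫_0^π [sin((n+n')x) + sin((n−n')x)] dx, which is 0 when n+n' is even and 2n/(n²−n'²) when n+n' is odd (it need not vanish on (0, π)). For the constant mode: ∫_0^π 1 dx = π, ∫_0^π cos(nx) dx = 0, ∫_0^π sin(nx) dx = (1−(−1)^n)/n.
  u² squared terms: (4)²·∫1 dx = 16·π = 16*π;  (-1)²·∫sin(3x)² dx = 1·π/2 = π/2.
  u² cross terms: 2·(4)·(-1)·∫1·sin(3x) dx = -8·(2/3) = -16/3.
  So ∫_0^π u² dx = 16*π + π/2 − 16/3 = -16/3 + 33*π/2.
  (u')² squared terms: (-3)²·∫cos(3x)² dx = 9·π/2 = 9*π/2.
  So ∫_0^π (u')² dx = 9*π/2.
||u||_{H^1}^2 = (-16/3 + 33*π/2) + (9*π/2) = -16/3 + 21*π.


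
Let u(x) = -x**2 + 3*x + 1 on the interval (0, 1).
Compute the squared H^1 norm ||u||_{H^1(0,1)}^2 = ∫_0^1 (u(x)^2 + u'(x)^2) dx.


||u||_{H^1}^2 = 281/30

The H^1 norm (squared) on an interval (0, L) is
  ||u||_{H^1}^2 = ∫_0^L u(x)^2 dx + ∫_0^L u'(x)^2 dx.
Compute u'(x) = 3 - 2*x.
Then u(x)^2 = x**4 - 6*x**3 + 7*x**2 + 6*x + 1 and u'(x)^2 = 4*x**2 - 12*x + 9.
Integrate each monomial from 0 to 1 using ∫_0^1 c·x^n dx = c·1^(n+1)/(n+1):
  ∫_0^1 u(x)^2 dx = ∫_0^1 (x^4 - 6*x^3 + 7*x^2 + 6*x + 1) dx. Term by term:
    ∫_0^1 x^4 dx = 1/5;  ∫_0^1 -6*x^3 dx = -3/2;  ∫_0^1 7*x^2 dx = 7/3;
    ∫_0^1 6*x dx = 3;  ∫_0^1 1 dx = 1.
  Sum: 1/5 − 3/2 + 7/3 + 3 + 1 = 151/30.
  ∫_0^1 u'(x)^2 dx = ∫_0^1 (4*x^2 - 12*x + 9) dx. Term by term:
    ∫_0^1 4*x^2 dx = 4/3;  ∫_0^1 -12*x dx = -6;  ∫_0^1 9 dx = 9.
  Sum: 4/3 − 6 + 9 = 13/3.
Adding: ||u||_{H^1}^2 = 151/30 + 13/3 = 281/30.


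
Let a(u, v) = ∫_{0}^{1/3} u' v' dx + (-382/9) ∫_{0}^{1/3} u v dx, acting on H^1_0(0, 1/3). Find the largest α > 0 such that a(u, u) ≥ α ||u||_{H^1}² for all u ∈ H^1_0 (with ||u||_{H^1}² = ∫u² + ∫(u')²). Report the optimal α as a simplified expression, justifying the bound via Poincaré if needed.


α = (-382 + 81*π^2)/(9*(1 + 9*π^2))

Coercivity of a(·,·) on H^1_0(0, 1/3) means a(u, u) ≥ α ||u||_{H^1}² for every u ∈ H^1_0.
The interval has length L = 1/3, and Poincaré/coercivity depend only on L. Here a(u, u) = ∫(u')² + (-382/9)·∫u².
Here c = -382/9 < 0 with |c| < (π/L)² = 9*π^2, so coercivity still holds. The condition a(u,u) ≥ α||u||_{H^1}² reads (1−α)∫(u')² ≥ (α−c)∫u². Any admissible α is ≤ 1 (rapidly oscillating u have ∫u²/∫(u')² → 0), and α = 1 would force 0 ≥ (1−c)∫u², impossible since c < 1; so 1−α > 0. By the sharp Poincaré inequality on H^1_0 of an interval of length L, ∫(u')² ≥ (π/L)²∫u² with equality for the first sine mode sin(π(x−x₀)/L) (x₀ the left endpoint), so the inequality holds for all u iff (1−α)(π/L)² ≥ α − c, i.e. α ≤ ((π/L)² + c)/((π/L)² + 1) = (1 + c(L/π)²)/(1 + (L/π)²). (Direct route, valid since c ≤ 0: Poincaré gives c∫u² ≥ c(L/π)²∫(u')², so a(u,u) ≥ (1 + c(L/π)²)∫(u')², while ||u||_{H^1}² ≤ (1 + (L/π)²)∫(u')²; dividing yields the same α.) With (π/L)² = 9*π^2 and c = -382/9, the largest admissible constant is α = ((π/L)² + c)/((π/L)² + 1).
Simplifying, α = (-382 + 81*π^2)/(9*(1 + 9*π^2)).


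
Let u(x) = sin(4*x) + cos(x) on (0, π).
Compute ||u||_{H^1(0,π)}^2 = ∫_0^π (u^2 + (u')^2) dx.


||u||_{H^1(0,π)}^2 = 32/15 + 19*π/2

u'(x) = -sin(x) + 4*cos(4*x).
Expand u² and (u')² and integrate term by term on (0, π), using: for integers n ≥ 1, ∫_0^π sin²(nx) dx = ∫_0^π cos²(nx) dx = π/2; for n ≠ n', ∫_0^π sin(nx)sin(n'x) dx = ∫_0^π cos(nx)cos(n'x) dx = 0; and by product-to-sum, ∫_0^π sin(nx)cos(n'x) dx = ½∫_0^π [sin((n+n')x) + sin((n−n')x)] dx, which is 0 when n+n' is even and 2n/(n²−n'²) when n+n' is odd (it need not vanish on (0, π)).
  u² squared terms: (1)²·∫cos(x)² dx = 1·π/2 = π/2;  (1)²·∫sin(4x)² dx = 1·π/2 = π/2.
  u² cross terms: 2·(1)·(1)·∫cos(x)·sin(4x) dx = 2·(8/15) = 16/15.
  So ∫_0^π u² dx = π/2 + π/2 + 16/15 = 16/15 + π.
  (u')² squared terms: (-1)²·∫sin(x)² dx = 1·π/2 = π/2;  (4)²·∫cos(4x)² dx = 16·π/2 = 8*π.
  (u')² cross terms: 2·(-1)·(4)·∫sin(x)·cos(4x) dx = -8·(-2/15) = 16/15.
  So ∫_0^π (u')² dx = π/2 + 8*π + 16/15 = 16/15 + 17*π/2.
||u||_{H^1}^2 = (16/15 + π) + (16/15 + 17*π/2) = 32/15 + 19*π/2.


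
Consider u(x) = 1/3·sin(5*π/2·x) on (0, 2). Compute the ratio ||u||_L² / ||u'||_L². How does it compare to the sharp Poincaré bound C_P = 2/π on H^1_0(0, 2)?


||u||_L² / ||u'||_L² = 2/(5*π) < C_P = 2/π.

u(x) = 1/3·sin(5*π/2·x), so u'(x) = 5*π*cos(5*π*x/2)/6.
Writing u(x) = A·sin(kπx/L) with A = 1/3 and k = 5, use ∫_0^L sin²(kπx/L) dx = L/2 and ∫_0^L cos²(kπx/L) dx = L/2.
u² = 1/9·sin²(5*π/2·x) and (u')² = 25*π^2/36·cos²(5*π/2·x), and each of sin², cos² integrates to L/2 = 1 over (0, 2).
∫_0^2 u² dx = 1/9, so ||u||_L² = 1/3.
∫_0^2 (u')² dx = 25*π^2/36, so ||u'||_L² = 5*π/6.
Ratio ||u||_L² / ||u'||_L² = 2/(5*π).
Sharp Poincaré constant on H^1_0(0, 2) is C_P = L/π = 2/π, achieved by sin(π/2·x).
This is the k = 5 harmonic; the ratio L/(kπ) is strictly less than C_P = L/π, consistent with the sharp inequality ||u||_L² ≤ C_P ||u'||_L².


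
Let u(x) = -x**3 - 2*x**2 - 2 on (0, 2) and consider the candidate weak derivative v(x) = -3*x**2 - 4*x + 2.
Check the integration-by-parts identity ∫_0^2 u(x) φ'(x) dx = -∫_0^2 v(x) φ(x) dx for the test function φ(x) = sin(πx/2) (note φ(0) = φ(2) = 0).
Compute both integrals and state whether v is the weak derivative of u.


LHS = -96/π^3 + 40/π, RHS = -96/π^3 + 32/π. No, v is not the weak derivative of u.

u(x) = -x**3 - 2*x**2 - 2, classical derivative u'(x) = -3*x**2 - 4*x.
φ(x) = sin(πx/2), so φ'(x) = π*cos(π*x/2)/2.
Note φ(0) = φ(2) = 0, so the boundary term u·φ vanishes.
LHS = ∫_0^2 u(x) φ'(x) dx = ∫_0^2 (-π*x^3*cos(π*x/2)/2 - π*x^2*cos(π*x/2) - π*cos(π*x/2)) dx. Term by term:
  ∫_0^2 -π*cos(π*x/2) dx = 0;  ∫_0^2 -π*x^2*cos(π*x/2) dx = 16/π;  ∫_0^2 -π*x^3*cos(π*x/2)/2 dx = -96/π^3 + 24/π.
Sum: 0 + 16/π + -96/π^3 + 24/π = -96/π^3 + 40/π.
So LHS = -96/π^3 + 40/π.
∫_0^2 v(x) φ(x) dx = ∫_0^2 (-3*x^2*sin(π*x/2) - 4*x*sin(π*x/2) + 2*sin(π*x/2)) dx. Term by term:
  ∫_0^2 2*sin(π*x/2) dx = 8/π;  ∫_0^2 -4*x*sin(π*x/2) dx = -16/π;  ∫_0^2 -3*x^2*sin(π*x/2) dx = -24/π + 96/π^3.
Sum: 8/π − 16/π + -24/π + 96/π^3 = -32/π + 96/π^3.
So RHS = -∫_0^2 v(x) φ(x) dx = -96/π^3 + 32/π.
LHS − RHS = 8/π ≠ 0, so the identity fails.
(For a valid weak derivative the identity must hold for EVERY test function, in particular this one. The failure shows v is NOT the weak derivative of u.)
Correct weak derivative would be u'(x) = -3*x**2 - 4*x.


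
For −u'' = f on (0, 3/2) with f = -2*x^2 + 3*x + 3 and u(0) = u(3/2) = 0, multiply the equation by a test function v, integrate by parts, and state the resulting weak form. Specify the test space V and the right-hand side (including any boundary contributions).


V = H^1_0(0, 3/2) (so v(0) = v(3/2) = 0); weak form: ∫_0^3/2 u'v' dx = ∫_0^3/2 (-2*x^2 + 3*x + 3) v dx for all v ∈ V.

Multiply both sides by a test function v and integrate from 0 to 3/2:
  ∫_0^3/2 −u''(x) v(x) dx = ∫_0^3/2 f(x) v(x) dx.
Integrate the LHS by parts once:
  ∫_0^3/2 −u'' v dx = −[u'(x) v(x)]_0^3/2 + ∫_0^3/2 u'(x) v'(x) dx.
Thus ∫_0^3/2 u'(x) v'(x) dx = ∫_0^3/2 f(x) v(x) dx + [u'(x) v(x)]_0^3/2.
Choose V so that boundary terms are either known or forced to vanish.
u is Dirichlet: u(0) = u(3/2) = 0. Let V = H^1_0(0, 3/2); then v(0) = v(3/2) = 0, and [u' v]_0^3/2 = 0.
Weak formulation: find u (satisfying any essential BC) such that ∫_0^3/2 u'(x) v'(x) dx = ∫_0^3/2 f v dx for all v ∈ V.
Substituting f(x) = -2*x^2 + 3*x + 3, the right-hand side is ∫_0^3/2 (-2*x^2 + 3*x + 3) v dx.


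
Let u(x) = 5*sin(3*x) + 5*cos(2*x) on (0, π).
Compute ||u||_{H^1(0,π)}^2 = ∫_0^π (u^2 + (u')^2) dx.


||u||_{H^1(0,π)}^2 = 300 + 375*π/2

u'(x) = -10*sin(2*x) + 15*cos(3*x).
Expand u² and (u')² and integrate term by term on (0, π), using: for integers n ≥ 1, ∫_0^π sin²(nx) dx = ∫_0^π cos²(nx) dx = π/2; for n ≠ n', ∫_0^π sin(nx)sin(n'x) dx = ∫_0^π cos(nx)cos(n'x) dx = 0; and by product-to-sum, ∫_0^π sin(nx)cos(n'x) dx = ½∫_0^π [sin((n+n')x) + sin((n−n')x)] dx, which is 0 when n+n' is even and 2n/(n²−n'²) when n+n' is odd (it need not vanish on (0, π)).
  u² squared terms: (5)²·∫cos(2x)² dx = 25·π/2 = 25*π/2;  (5)²·∫sin(3x)² dx = 25·π/2 = 25*π/2.
  u² cross terms: 2·(5)·(5)·∫cos(2x)·sin(3x) dx = 50·(6/5) = 60.
  So ∫_0^π u² dx = 25*π/2 + 25*π/2 + 60 = 60 + 25*π.
  (u')² squared terms: (-10)²·∫sin(2x)² dx = 100·π/2 = 50*π;  (15)²·∫cos(3x)² dx = 225·π/2 = 225*π/2.
  (u')² cross terms: 2·(-10)·(15)·∫sin(2x)·cos(3x) dx = -300·(-4/5) = 240.
  So ∫_0^π (u')² dx = 50*π + 225*π/2 + 240 = 240 + 325*π/2.
||u||_{H^1}^2 = (60 + 25*π) + (240 + 325*π/2) = 300 + 375*π/2.


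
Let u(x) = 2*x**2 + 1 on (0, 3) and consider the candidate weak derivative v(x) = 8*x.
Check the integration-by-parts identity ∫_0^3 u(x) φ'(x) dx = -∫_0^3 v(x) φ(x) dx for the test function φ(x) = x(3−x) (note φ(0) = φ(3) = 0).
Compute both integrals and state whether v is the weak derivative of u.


LHS = -27, RHS = -54. No, v is not the weak derivative of u.

u(x) = 2*x**2 + 1, classical derivative u'(x) = 4*x.
φ(x) = x(3−x), so φ'(x) = 3 - 2*x.
Note φ(0) = φ(3) = 0, so the boundary term u·φ vanishes.
LHS = ∫_0^3 u(x) φ'(x) dx = ∫_0^3 (-4*x^3 + 6*x^2 - 2*x + 3) dx. Term by term:
  ∫_0^3 -4*x^3 dx = -81;  ∫_0^3 6*x^2 dx = 54;  ∫_0^3 -2*x dx = -9;
  ∫_0^3 3 dx = 9.
Sum: -81 + 54 − 9 + 9 = -27.
So LHS = -27.
∫_0^3 v(x) φ(x) dx = ∫_0^3 (-8*x^3 + 24*x^2) dx. Term by term:
  ∫_0^3 -8*x^3 dx = -162;  ∫_0^3 24*x^2 dx = 216.
Sum: -162 + 216 = 54.
So RHS = -∫_0^3 v(x) φ(x) dx = -54.
LHS − RHS = 27 ≠ 0, so the identity fails.
(For a valid weak derivative the identity must hold for EVERY test function, in particular this one. The failure shows v is NOT the weak derivative of u.)
Correct weak derivative would be u'(x) = 4*x.


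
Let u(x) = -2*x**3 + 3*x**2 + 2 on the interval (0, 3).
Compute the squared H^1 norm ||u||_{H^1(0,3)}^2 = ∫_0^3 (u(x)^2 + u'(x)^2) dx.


||u||_{H^1}^2 = 5619/7

The H^1 norm (squared) on an interval (0, L) is
  ||u||_{H^1}^2 = ∫_0^L u(x)^2 dx + ∫_0^L u'(x)^2 dx.
Compute u'(x) = -6*x**2 + 6*x.
Then u(x)^2 = 4*x**6 - 12*x**5 + 9*x**4 - 8*x**3 + 12*x**2 + 4 and u'(x)^2 = 36*x**4 - 72*x**3 + 36*x**2.
Integrate each monomial from 0 to 3 using ∫_0^3 c·x^n dx = c·3^(n+1)/(n+1):
  ∫_0^3 u(x)^2 dx = ∫_0^3 (4*x^6 - 12*x^5 + 9*x^4 - 8*x^3 + 12*x^2 + 4) dx. Term by term:
    ∫_0^3 4*x^6 dx = 8748/7;  ∫_0^3 -12*x^5 dx = -1458;  ∫_0^3 9*x^4 dx = 2187/5;
    ∫_0^3 -8*x^3 dx = -162;  ∫_0^3 12*x^2 dx = 108;  ∫_0^3 4 dx = 12.
  Sum: 8748/7 − 1458 + 2187/5 − 162 + 108 + 12 = 6549/35.
  ∫_0^3 u'(x)^2 dx = ∫_0^3 (36*x^4 - 72*x^3 + 36*x^2) dx. Term by term:
    ∫_0^3 36*x^4 dx = 8748/5;  ∫_0^3 -72*x^3 dx = -1458;  ∫_0^3 36*x^2 dx = 324.
  Sum: 8748/5 − 1458 + 324 = 3078/5.
Adding: ||u||_{H^1}^2 = 6549/35 + 3078/5 = 5619/7.


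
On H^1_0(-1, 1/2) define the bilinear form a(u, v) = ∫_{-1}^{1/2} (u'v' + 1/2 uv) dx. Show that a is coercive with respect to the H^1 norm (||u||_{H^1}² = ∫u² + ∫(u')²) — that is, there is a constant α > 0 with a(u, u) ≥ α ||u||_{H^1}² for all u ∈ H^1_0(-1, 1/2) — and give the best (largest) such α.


α = (9 + 8*π^2)/(2*(9 + 4*π^2))

Coercivity of a(·,·) on H^1_0(-1, 1/2) means a(u, u) ≥ α ||u||_{H^1}² for every u ∈ H^1_0.
The interval has length L = 3/2, and Poincaré/coercivity depend only on L. Here a(u, u) = ∫(u')² + (1/2)·∫u².
Here 0 < c = 1/2 < 1. The condition a(u,u) ≥ α||u||_{H^1}² reads (1−α)∫(u')² ≥ (α−c)∫u². Any admissible α is ≤ 1 (rapidly oscillating u have ∫u²/∫(u')² → 0), and α = 1 would force 0 ≥ (1−c)∫u², impossible since c < 1; so 1−α > 0. By the sharp Poincaré inequality on H^1_0 of an interval of length L, ∫(u')² ≥ (π/L)²∫u² with equality for the first sine mode sin(π(x−x₀)/L) (x₀ the left endpoint), so the inequality holds for all u iff (1−α)(π/L)² ≥ α − c, i.e. α ≤ ((π/L)² + c)/((π/L)² + 1) = (1 + c(L/π)²)/(1 + (L/π)²). With (π/L)² = 4*π^2/9 and c = 1/2, the largest admissible constant is α = ((π/L)² + c)/((π/L)² + 1).
Simplifying, α = (9 + 8*π^2)/(2*(9 + 4*π^2)).


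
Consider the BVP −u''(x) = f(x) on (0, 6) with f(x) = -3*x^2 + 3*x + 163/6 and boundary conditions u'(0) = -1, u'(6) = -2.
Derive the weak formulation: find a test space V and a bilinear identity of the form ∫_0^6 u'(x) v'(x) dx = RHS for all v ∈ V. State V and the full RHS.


V = H^1(0, 6) (v unrestricted at boundary; u is determined up to an additive constant); weak form: ∫_0^6 u'v' dx = ∫_0^6 (-3*x^2 + 3*x + 163/6) v dx − 2·v(6) + v(0) for all v ∈ V.

Multiply both sides by a test function v and integrate from 0 to 6:
  ∫_0^6 −u''(x) v(x) dx = ∫_0^6 f(x) v(x) dx.
Integrate the LHS by parts once:
  ∫_0^6 −u'' v dx = −[u'(x) v(x)]_0^6 + ∫_0^6 u'(x) v'(x) dx.
Thus ∫_0^6 u'(x) v'(x) dx = ∫_0^6 f(x) v(x) dx + [u'(x) v(x)]_0^6.
Choose V so that boundary terms are either known or forced to vanish.
u has inhomogeneous Neumann u'(0) = -1, u'(6) = -2. [u' v]_0^6 = (-2)·v(6) − (-1)·v(0) = − 2·v(6) + v(0). Take V = H^1(0, 6); boundary term becomes part of RHS.
Weak formulation: find u (satisfying any essential BC) such that ∫_0^6 u'(x) v'(x) dx = ∫_0^6 f v dx − 2·v(6) + v(0) for all v ∈ V (Neumann data are natural BCs: they enter the RHS as boundary terms).
Substituting f(x) = -3*x^2 + 3*x + 163/6, the right-hand side is ∫_0^6 (-3*x^2 + 3*x + 163/6) v dx − 2·v(6) + v(0).
Compatibility check (pure Neumann): taking v ≡ 1 ∈ V gives 0 = ∫_0^6 f dx + (-2) − (-1), i.e. ∫_0^6 f dx must equal u'(0) − u'(6) = 1. Indeed ∫_0^6 (-3*x^2 + 3*x + 163/6) dx = 1, so the data are compatible. The solution is then unique only up to an additive constant (fix it e.g. by requiring ∫_0^6 u dx = 0).


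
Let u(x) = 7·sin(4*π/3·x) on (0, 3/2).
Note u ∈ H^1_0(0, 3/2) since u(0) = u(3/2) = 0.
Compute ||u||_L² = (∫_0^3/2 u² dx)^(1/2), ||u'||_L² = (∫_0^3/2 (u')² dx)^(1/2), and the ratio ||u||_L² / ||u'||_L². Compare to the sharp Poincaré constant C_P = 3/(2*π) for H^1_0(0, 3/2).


||u||_L² / ||u'||_L² = 3/(4*π) < C_P = 3/(2*π).

u(x) = 7·sin(4*π/3·x), so u'(x) = 28*π*cos(4*π*x/3)/3.
Writing u(x) = A·sin(kπx/L) with A = 7 and k = 2, use ∫_0^L sin²(kπx/L) dx = L/2 and ∫_0^L cos²(kπx/L) dx = L/2.
u² = 49·sin²(4*π/3·x) and (u')² = 784*π^2/9·cos²(4*π/3·x), and each of sin², cos² integrates to L/2 = 3/4 over (0, 3/2).
∫_0^3/2 u² dx = 147/4, so ||u||_L² = 7*sqrt(3)/2.
∫_0^3/2 (u')² dx = 196*π^2/3, so ||u'||_L² = 14*sqrt(3)*π/3.
Ratio ||u||_L² / ||u'||_L² = 3/(4*π).
Sharp Poincaré constant on H^1_0(0, 3/2) is C_P = L/π = 3/(2*π), achieved by sin(2*π/3·x).
This is the k = 2 harmonic; the ratio L/(kπ) is strictly less than C_P = L/π, consistent with the sharp inequality ||u||_L² ≤ C_P ||u'||_L².


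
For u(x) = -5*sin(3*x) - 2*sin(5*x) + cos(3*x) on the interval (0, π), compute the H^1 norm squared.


||u||_{H^1(0,π)}^2 = 182*π

u'(x) = -3*sin(3*x) - 15*cos(3*x) - 10*cos(5*x).
Expand u² and (u')² and integrate term by term on (0, π), using: for integers n ≥ 1, ∫_0^π sin²(nx) dx = ∫_0^π cos²(nx) dx = π/2; for n ≠ n', ∫_0^π sin(nx)sin(n'x) dx = ∫_0^π cos(nx)cos(n'x) dx = 0; and by product-to-sum, ∫_0^π sin(nx)cos(n'x) dx = ½∫_0^π [sin((n+n')x) + sin((n−n')x)] dx, which is 0 when n+n' is even and 2n/(n²−n'²) when n+n' is odd (it need not vanish on (0, π)).
  u² squared terms: (-5)²·∫sin(3x)² dx = 25·π/2 = 25*π/2;  (-2)²·∫sin(5x)² dx = 4·π/2 = 2*π;  (1)²·∫cos(3x)² dx = 1·π/2 = π/2.
  u² cross terms: 2·(-5)·(-2)·∫sin(3x)·sin(5x) dx = 20·(0) = 0;  2·(-5)·(1)·∫sin(3x)·cos(3x) dx = -10·(0) = 0;  2·(-2)·(1)·∫sin(5x)·cos(3x) dx = -4·(0) = 0.
  So ∫_0^π u² dx = 25*π/2 + 2*π + π/2 + 0 + 0 + 0 = 15*π.
  (u')² squared terms: (-15)²·∫cos(3x)² dx = 225·π/2 = 225*π/2;  (-10)²·∫cos(5x)² dx = 100·π/2 = 50*π;  (-3)²·∫sin(3x)² dx = 9·π/2 = 9*π/2.
  (u')² cross terms: 2·(-15)·(-10)·∫cos(3x)·cos(5x) dx = 300·(0) = 0;  2·(-15)·(-3)·∫cos(3x)·sin(3x) dx = 90·(0) = 0;  2·(-10)·(-3)·∫cos(5x)·sin(3x) dx = 60·(0) = 0.
  So ∫_0^π (u')² dx = 225*π/2 + 50*π + 9*π/2 + 0 + 0 + 0 = 167*π.
||u||_{H^1}^2 = (15*π) + (167*π) = 182*π.


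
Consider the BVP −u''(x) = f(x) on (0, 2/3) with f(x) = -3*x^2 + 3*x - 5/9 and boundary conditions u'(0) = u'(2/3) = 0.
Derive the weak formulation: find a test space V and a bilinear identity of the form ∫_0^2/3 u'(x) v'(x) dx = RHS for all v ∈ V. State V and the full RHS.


V = H^1(0, 2/3) (no boundary constraint on v; u is determined up to an additive constant); weak form: ∫_0^2/3 u'v' dx = ∫_0^2/3 (-3*x^2 + 3*x - 5/9) v dx for all v ∈ V.

Multiply both sides by a test function v and integrate from 0 to 2/3:
  ∫_0^2/3 −u''(x) v(x) dx = ∫_0^2/3 f(x) v(x) dx.
Integrate the LHS by parts once:
  ∫_0^2/3 −u'' v dx = −[u'(x) v(x)]_0^2/3 + ∫_0^2/3 u'(x) v'(x) dx.
Thus ∫_0^2/3 u'(x) v'(x) dx = ∫_0^2/3 f(x) v(x) dx + [u'(x) v(x)]_0^2/3.
Choose V so that boundary terms are either known or forced to vanish.
u has homogeneous Neumann: u'(0) = u'(2/3) = 0. So [u' v]_0^2/3 = 0·v(2/3) − 0·v(0) = 0 for any v; take V = H^1(0, 2/3).
Weak formulation: find u (satisfying any essential BC) such that ∫_0^2/3 u'(x) v'(x) dx = ∫_0^2/3 f v dx for all v ∈ V (homogeneous Neumann, so boundary terms vanish).
Substituting f(x) = -3*x^2 + 3*x - 5/9, the right-hand side is ∫_0^2/3 (-3*x^2 + 3*x - 5/9) v dx.
Compatibility check (pure Neumann): taking v ≡ 1 ∈ V gives 0 = ∫_0^2/3 f dx + (0) − (0), i.e. ∫_0^2/3 f dx must equal u'(0) − u'(2/3) = 0. Indeed ∫_0^2/3 (-3*x^2 + 3*x - 5/9) dx = 0, so the data are compatible. The solution is then unique only up to an additive constant (fix it e.g. by requiring ∫_0^2/3 u dx = 0).


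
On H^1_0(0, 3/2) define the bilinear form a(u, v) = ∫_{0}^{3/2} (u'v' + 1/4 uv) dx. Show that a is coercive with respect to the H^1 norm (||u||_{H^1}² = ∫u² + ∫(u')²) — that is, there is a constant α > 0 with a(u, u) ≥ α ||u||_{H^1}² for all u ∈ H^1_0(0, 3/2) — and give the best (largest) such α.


α = (9 + 16*π^2)/(4*(9 + 4*π^2))

Coercivity of a(·,·) on H^1_0(0, 3/2) means a(u, u) ≥ α ||u||_{H^1}² for every u ∈ H^1_0.
The interval has length L = 3/2, and Poincaré/coercivity depend only on L. Here a(u, u) = ∫(u')² + (1/4)·∫u².
Here 0 < c = 1/4 < 1. The condition a(u,u) ≥ α||u||_{H^1}² reads (1−α)∫(u')² ≥ (α−c)∫u². Any admissible α is ≤ 1 (rapidly oscillating u have ∫u²/∫(u')² → 0), and α = 1 would force 0 ≥ (1−c)∫u², impossible since c < 1; so 1−α > 0. By the sharp Poincaré inequality on H^1_0 of an interval of length L, ∫(u')² ≥ (π/L)²∫u² with equality for the first sine mode sin(π(x−x₀)/L) (x₀ the left endpoint), so the inequality holds for all u iff (1−α)(π/L)² ≥ α − c, i.e. α ≤ ((π/L)² + c)/((π/L)² + 1) = (1 + c(L/π)²)/(1 + (L/π)²). With (π/L)² = 4*π^2/9 and c = 1/4, the largest admissible constant is α = ((π/L)² + c)/((π/L)² + 1).
Simplifying, α = (9 + 16*π^2)/(4*(9 + 4*π^2)).
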